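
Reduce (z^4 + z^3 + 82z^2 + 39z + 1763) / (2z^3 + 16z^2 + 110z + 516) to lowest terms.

(z^2 − z + 41)/(2z + 12)

By polynomial division,
  z^4 + z^3 + 82z^2 + 39z + 1763 = ((1/2)z − 7/2)(2z^3 + 16z^2 + 110z + 516) + (83z^2 + 166z + 3569)
  2z^3 + 16z^2 + 110z + 516 = ((2/83)z + 12/83)(83z^2 + 166z + 3569) + (0)
Last nonzero remainder: 83z^2 + 166z + 3569. Dividing through by 83 gives the monic gcd z^2 + 2z + 43.
Cancel z^2 + 2z + 43 from numerator and denominator to get the reduced form.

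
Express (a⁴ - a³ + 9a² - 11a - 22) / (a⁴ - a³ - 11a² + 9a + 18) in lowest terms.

(a² + 11)/(a² - 9)

Euclidean algorithm in ℚ[a]:
  a⁴ - a³ + 9a² - 11a - 22 = (a⁴ - a³ - 11a² + 9a + 18) + (20a² - 20a - 40)
  a⁴ - a³ - 11a² + 9a + 18 = ((1/20)a² - 9/20)(20a² - 20a - 40) + (0)
Last nonzero remainder: 20a² - 20a - 40. Dividing through by 20 gives the monic gcd a² - a - 2.
Cancel a² - a - 2 from numerator and denominator to get the reduced form.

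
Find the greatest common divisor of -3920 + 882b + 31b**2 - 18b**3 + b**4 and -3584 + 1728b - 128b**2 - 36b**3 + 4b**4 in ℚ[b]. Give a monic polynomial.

Apply the Euclidean algorithm:
  b**4 - 18b**3 + 31b**2 + 882b - 3920 = (1/4)(4b**4 - 36b**3 - 128b**2 + 1728b - 3584) + (-9b**3 + 63b**2 + 450b - 3024)
  4b**4 - 36b**3 - 128b**2 + 1728b - 3584 = (-(4/9)b + 8/9)(-9b**3 + 63b**2 + 450b - 3024) + (16b**2 - 16b - 896)
  -9b**3 + 63b**2 + 450b - 3024 = (-(9/16)b + 27/8)(16b**2 - 16b - 896) + (0)
Last nonzero remainder: 16b**2 - 16b - 896. Dividing through by 16 gives the monic gcd b**2 - b - 56.

-56 - b + b**2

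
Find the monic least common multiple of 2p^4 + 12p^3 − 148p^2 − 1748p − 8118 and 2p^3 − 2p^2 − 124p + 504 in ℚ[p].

p^6 − 4p^5 − 106p^4 + 34p^3 + 2609p^2 + 16118p − 113652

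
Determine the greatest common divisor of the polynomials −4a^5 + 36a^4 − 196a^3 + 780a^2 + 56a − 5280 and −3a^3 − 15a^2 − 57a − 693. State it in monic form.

By polynomial division,
  −4a^5 + 36a^4 − 196a^3 + 780a^2 + 56a − 5280 = ((4/3)a^2 − (56/3)a + 400/3)(−3a^3 − 15a^2 − 57a − 693) + (2640a^2 − 5280a + 87120)
  −3a^3 − 15a^2 − 57a − 693 = (−(1/880)a − 7/880)(2640a^2 − 5280a + 87120) + (0)
Last nonzero remainder: 2640a^2 − 5280a + 87120. Dividing through by 2640 gives the monic gcd a^2 − 2a + 33.

a^2 − 2a + 33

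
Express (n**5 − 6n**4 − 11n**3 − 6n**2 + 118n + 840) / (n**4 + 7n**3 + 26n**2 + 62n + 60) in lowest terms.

Euclidean algorithm in ℚ[n]:
  n**5 − 6n**4 − 11n**3 − 6n**2 + 118n + 840 = (n − 13)(n**4 + 7n**3 + 26n**2 + 62n + 60) + (54n**3 + 270n**2 + 864n + 1620)
  n**4 + 7n**3 + 26n**2 + 62n + 60 = ((1/54)n + 1/27)(54n**3 + 270n**2 + 864n + 1620) + (0)
Last nonzero remainder: 54n**3 + 270n**2 + 864n + 1620. Dividing through by 54 gives the monic gcd n**3 + 5n**2 + 16n + 30.
Cancel n**3 + 5n**2 + 16n + 30 from numerator and denominator to get the reduced form.

(n**2 − 11n + 28)/(n + 2)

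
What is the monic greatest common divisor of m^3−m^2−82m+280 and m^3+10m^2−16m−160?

Apply the Euclidean algorithm:
  m^3−m^2−82m+280 = (m^3+10m^2−16m−160) + (−11m^2−66m+440)
  m^3+10m^2−16m−160 = (−(1/11)m−4/11)(−11m^2−66m+440) + (0)
Last nonzero remainder: −11m^2−66m+440. Dividing through by −11 gives the monic gcd m^2+6m−40.

m^2+6m−40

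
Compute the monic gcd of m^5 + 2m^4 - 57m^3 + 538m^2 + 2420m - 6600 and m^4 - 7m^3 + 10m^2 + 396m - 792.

Euclidean algorithm in ℚ[m]:
  m^5 + 2m^4 - 57m^3 + 538m^2 + 2420m - 6600 = (m + 9)(m^4 - 7m^3 + 10m^2 + 396m - 792) + (-4m^3 + 52m^2 - 352m + 528)
  m^4 - 7m^3 + 10m^2 + 396m - 792 = (-(1/4)m - 3/2)(-4m^3 + 52m^2 - 352m + 528) + (0)
Last nonzero remainder: -4m^3 + 52m^2 - 352m + 528. Dividing through by -4 gives the monic gcd m^3 - 13m^2 + 88m - 132.

m^3 - 13m^2 + 88m - 132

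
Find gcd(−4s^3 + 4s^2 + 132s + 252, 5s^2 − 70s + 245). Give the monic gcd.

s − 7

Apply the Euclidean algorithm:
  −4s^3 + 4s^2 + 132s + 252 = (−(4/5)s − 52/5)(5s^2 − 70s + 245) + (−400s + 2800)
  5s^2 − 70s + 245 = (−(1/80)s + 7/80)(−400s + 2800) + (0)
Last nonzero remainder: −400s + 2800. Dividing through by −400 gives the monic gcd s − 7.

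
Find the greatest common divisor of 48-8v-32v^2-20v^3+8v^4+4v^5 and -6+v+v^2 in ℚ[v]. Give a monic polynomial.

-6+v+v^2

Repeated division with remainder:
  4v^5+8v^4-20v^3-32v^2-8v+48 = (4v^3+4v^2-8)(v^2+v-6) + (0)
The last nonzero remainder v^2+v-6 is already monic.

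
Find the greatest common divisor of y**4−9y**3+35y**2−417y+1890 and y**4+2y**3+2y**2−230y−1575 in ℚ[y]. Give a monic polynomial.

y**3−3y**2+17y−315

By polynomial division,
  y**4−9y**3+35y**2−417y+1890 = (y**4+2y**3+2y**2−230y−1575) + (−11y**3+33y**2−187y+3465)
  y**4+2y**3+2y**2−230y−1575 = (−(1/11)y−5/11)(−11y**3+33y**2−187y+3465) + (0)
Last nonzero remainder: −11y**3+33y**2−187y+3465. Dividing through by −11 gives the monic gcd y**3−3y**2+17y−315.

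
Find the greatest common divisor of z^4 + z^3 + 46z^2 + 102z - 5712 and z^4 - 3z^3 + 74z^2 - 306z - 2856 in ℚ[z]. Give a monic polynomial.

z^3 - 7z^2 + 102z - 714

Apply the Euclidean algorithm:
  z^4 + z^3 + 46z^2 + 102z - 5712 = (z^4 - 3z^3 + 74z^2 - 306z - 2856) + (4z^3 - 28z^2 + 408z - 2856)
  z^4 - 3z^3 + 74z^2 - 306z - 2856 = ((1/4)z + 1)(4z^3 - 28z^2 + 408z - 2856) + (0)
Last nonzero remainder: 4z^3 - 28z^2 + 408z - 2856. Dividing through by 4 gives the monic gcd z^3 - 7z^2 + 102z - 714.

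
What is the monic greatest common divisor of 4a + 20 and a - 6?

Euclidean algorithm in ℚ[a]:
  4a + 20 = (4)(a - 6) + (44)
  a - 6 = ((1/44)a - 3/22)(44) + (0)
The last nonzero remainder is the constant 44, so the polynomials are coprime and gcd = 1.

1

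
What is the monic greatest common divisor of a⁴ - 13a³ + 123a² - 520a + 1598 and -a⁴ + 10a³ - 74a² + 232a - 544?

a² - 6a + 34

Repeated division with remainder:
  a⁴ - 13a³ + 123a² - 520a + 1598 = (-1)(-a⁴ + 10a³ - 74a² + 232a - 544) + (-3a³ + 49a² - 288a + 1054)
  -a⁴ + 10a³ - 74a² + 232a - 544 = ((1/3)a + 19/9)(-3a³ + 49a² - 288a + 1054) + (-(733/9)a² + (1466/3)a - 24922/9)
  -3a³ + 49a² - 288a + 1054 = ((27/733)a - 279/733)(-(733/9)a² + (1466/3)a - 24922/9) + (0)
Last nonzero remainder: -(733/9)a² + (1466/3)a - 24922/9. Dividing through by -733/9 gives the monic gcd a² - 6a + 34.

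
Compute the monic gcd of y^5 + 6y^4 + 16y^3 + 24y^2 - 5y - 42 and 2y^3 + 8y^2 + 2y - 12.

By polynomial division,
  y^5 + 6y^4 + 16y^3 + 24y^2 - 5y - 42 = ((1/2)y^2 + y + 7/2)(2y^3 + 8y^2 + 2y - 12) + (0)
Last nonzero remainder: 2y^3 + 8y^2 + 2y - 12. Dividing through by 2 gives the monic gcd y^3 + 4y^2 + y - 6.

y^3 + 4y^2 + y - 6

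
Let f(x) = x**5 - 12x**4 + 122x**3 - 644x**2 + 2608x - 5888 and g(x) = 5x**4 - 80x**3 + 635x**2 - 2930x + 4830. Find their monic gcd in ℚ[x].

x**2 - 6x + 46

Apply the Euclidean algorithm:
  x**5 - 12x**4 + 122x**3 - 644x**2 + 2608x - 5888 = ((1/5)x + 4/5)(5x**4 - 80x**3 + 635x**2 - 2930x + 4830) + (59x**3 - 566x**2 + 3986x - 9752)
  5x**4 - 80x**3 + 635x**2 - 2930x + 4830 = ((5/59)x - 1890/3481)(59x**3 - 566x**2 + 3986x - 9752) + (-(35175/3481)x**2 + (211050/3481)x - 1618050/3481)
  59x**3 - 566x**2 + 3986x - 9752 = (-(205379/35175)x + 737972/35175)(-(35175/3481)x**2 + (211050/3481)x - 1618050/3481) + (0)
Last nonzero remainder: -(35175/3481)x**2 + (211050/3481)x - 1618050/3481. Dividing through by -35175/3481 gives the monic gcd x**2 - 6x + 46.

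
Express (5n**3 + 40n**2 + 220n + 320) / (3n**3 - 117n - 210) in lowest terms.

Apply the Euclidean algorithm:
  5n**3 + 40n**2 + 220n + 320 = (5/3)(3n**3 - 117n - 210) + (40n**2 + 415n + 670)
  3n**3 - 117n - 210 = ((3/40)n - 249/320)(40n**2 + 415n + 670) + ((9963/64)n + 9963/32)
  40n**2 + 415n + 670 = ((2560/9963)n + 21440/9963)((9963/64)n + 9963/32) + (0)
Last nonzero remainder: (9963/64)n + 9963/32. Dividing through by 9963/64 gives the monic gcd n + 2.
Cancel n + 2 from numerator and denominator to get the reduced form.

(5n**2 + 30n + 160)/(3n**2 - 6n - 105)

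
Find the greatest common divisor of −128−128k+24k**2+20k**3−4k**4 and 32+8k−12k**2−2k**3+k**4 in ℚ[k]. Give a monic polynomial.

Euclidean algorithm in ℚ[k]:
  −4k**4+20k**3+24k**2−128k−128 = (−4)(k**4−2k**3−12k**2+8k+32) + (12k**3−24k**2−96k)
  k**4−2k**3−12k**2+8k+32 = ((1/12)k)(12k**3−24k**2−96k) + (−4k**2+8k+32)
  12k**3−24k**2−96k = (−3k)(−4k**2+8k+32) + (0)
Last nonzero remainder: −4k**2+8k+32. Dividing through by −4 gives the monic gcd k**2−2k−8.

−8−2k+k**2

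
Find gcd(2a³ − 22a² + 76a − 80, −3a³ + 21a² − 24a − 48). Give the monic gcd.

Apply the Euclidean algorithm:
  2a³ − 22a² + 76a − 80 = (−2/3)(−3a³ + 21a² − 24a − 48) + (−8a² + 60a − 112)
  −3a³ + 21a² − 24a − 48 = ((3/8)a + 3/16)(−8a² + 60a − 112) + ((27/4)a − 27)
  −8a² + 60a − 112 = (−(32/27)a + 112/27)((27/4)a − 27) + (0)
Last nonzero remainder: (27/4)a − 27. Dividing through by 27/4 gives the monic gcd a − 4.

a − 4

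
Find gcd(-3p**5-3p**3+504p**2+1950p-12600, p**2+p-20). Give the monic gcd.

p**2+p-20

Apply the Euclidean algorithm:
  -3p**5-3p**3+504p**2+1950p-12600 = (-3p**3+3p**2-66p+630)(p**2+p-20) + (0)
The last nonzero remainder p**2+p-20 is already monic.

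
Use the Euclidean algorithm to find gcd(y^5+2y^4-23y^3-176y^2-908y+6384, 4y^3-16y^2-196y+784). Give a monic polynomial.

y^2+3y-28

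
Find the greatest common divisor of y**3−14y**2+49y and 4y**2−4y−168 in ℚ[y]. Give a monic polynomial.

Repeated division with remainder:
  y**3−14y**2+49y = ((1/4)y−13/4)(4y**2−4y−168) + (78y−546)
  4y**2−4y−168 = ((2/39)y+4/13)(78y−546) + (0)
Last nonzero remainder: 78y−546. Dividing through by 78 gives the monic gcd y−7.

y−7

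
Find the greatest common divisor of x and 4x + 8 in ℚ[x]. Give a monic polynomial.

Repeated division with remainder:
  x = (1/4)(4x + 8) + (-2)
  4x + 8 = (-2x - 4)(-2) + (0)
The last nonzero remainder is the constant -2, so the polynomials are coprime and gcd = 1.

1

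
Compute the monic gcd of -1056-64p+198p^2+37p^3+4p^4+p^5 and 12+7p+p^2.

12+7p+p^2

Repeated division with remainder:
  p^5+4p^4+37p^3+198p^2-64p-1056 = (p^3-3p^2+46p-88)(p^2+7p+12) + (0)
The last nonzero remainder p^2+7p+12 is already monic.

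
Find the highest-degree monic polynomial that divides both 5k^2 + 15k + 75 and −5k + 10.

Apply the Euclidean algorithm:
  5k^2 + 15k + 75 = (−k − 5)(−5k + 10) + (125)
  −5k + 10 = (−(1/25)k + 2/25)(125) + (0)
The last nonzero remainder is the constant 125, so the polynomials are coprime and gcd = 1.

1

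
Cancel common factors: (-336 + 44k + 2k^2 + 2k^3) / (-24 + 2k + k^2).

(84 + 10k + 2k^2)/(6 + k)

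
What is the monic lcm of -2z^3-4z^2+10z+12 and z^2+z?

By polynomial division,
  -2z^3-4z^2+10z+12 = (-2z-2)(z^2+z) + (12z+12)
  z^2+z = ((1/12)z)(12z+12) + (0)
Last nonzero remainder: 12z+12. Dividing through by 12 gives the monic gcd z+1.
Then lcm(f, g) = f·g / gcd(f, g); expanding and making the result monic gives the answer.

z^4+2z^3-5z^2-6z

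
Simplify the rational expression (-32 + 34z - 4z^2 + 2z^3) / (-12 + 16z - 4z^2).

Euclidean algorithm in ℚ[z]:
  2z^3 - 4z^2 + 34z - 32 = (-(1/2)z - 1)(-4z^2 + 16z - 12) + (44z - 44)
  -4z^2 + 16z - 12 = (-(1/11)z + 3/11)(44z - 44) + (0)
Last nonzero remainder: 44z - 44. Dividing through by 44 gives the monic gcd z - 1.
Cancel z - 1 from numerator and denominator to get the reduced form.

(-16 + z - z^2)/(-6 + 2z)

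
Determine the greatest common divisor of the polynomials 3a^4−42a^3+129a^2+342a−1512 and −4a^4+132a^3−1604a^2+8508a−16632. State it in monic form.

Euclidean algorithm in ℚ[a]:
  3a^4−42a^3+129a^2+342a−1512 = (−3/4)(−4a^4+132a^3−1604a^2+8508a−16632) + (57a^3−1074a^2+6723a−13986)
  −4a^4+132a^3−1604a^2+8508a−16632 = (−(4/57)a+1076/1083)(57a^3−1074a^2+6723a−13986) + (−(23520/361)a^2+(305760/361)a−987840/361)
  57a^3−1074a^2+6723a−13986 = (−(6859/7840)a+40071/7840)(−(23520/361)a^2+(305760/361)a−987840/361) + (0)
Last nonzero remainder: −(23520/361)a^2+(305760/361)a−987840/361. Dividing through by −23520/361 gives the monic gcd a^2−13a+42.

a^2−13a+42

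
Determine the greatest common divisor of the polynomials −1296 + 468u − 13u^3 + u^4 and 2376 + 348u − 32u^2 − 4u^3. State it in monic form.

−54 − 3u + u^2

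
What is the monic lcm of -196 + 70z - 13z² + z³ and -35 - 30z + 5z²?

-196 - 126z + 57z² - 12z³ + z⁴

Repeated division with remainder:
  z³ - 13z² + 70z - 196 = ((1/5)z - 7/5)(5z² - 30z - 35) + (35z - 245)
  5z² - 30z - 35 = ((1/7)z + 1/7)(35z - 245) + (0)
Last nonzero remainder: 35z - 245. Dividing through by 35 gives the monic gcd z - 7.
Then lcm(f, g) = f·g / gcd(f, g); expanding and making the result monic gives the answer.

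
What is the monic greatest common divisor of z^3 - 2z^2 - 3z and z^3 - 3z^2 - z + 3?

z^2 - 2z - 3

Repeated division with remainder:
  z^3 - 2z^2 - 3z = (z^3 - 3z^2 - z + 3) + (z^2 - 2z - 3)
  z^3 - 3z^2 - z + 3 = (z - 1)(z^2 - 2z - 3) + (0)
The last nonzero remainder z^2 - 2z - 3 is already monic.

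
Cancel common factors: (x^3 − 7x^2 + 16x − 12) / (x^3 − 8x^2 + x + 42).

(x^2 − 4x + 4)/(x^2 − 5x − 14)

Repeated division with remainder:
  x^3 − 7x^2 + 16x − 12 = (x^3 − 8x^2 + x + 42) + (x^2 + 15x − 54)
  x^3 − 8x^2 + x + 42 = (x − 23)(x^2 + 15x − 54) + (400x − 1200)
  x^2 + 15x − 54 = ((1/400)x + 9/200)(400x − 1200) + (0)
Last nonzero remainder: 400x − 1200. Dividing through by 400 gives the monic gcd x − 3.
Cancel x − 3 from numerator and denominator to get the reduced form.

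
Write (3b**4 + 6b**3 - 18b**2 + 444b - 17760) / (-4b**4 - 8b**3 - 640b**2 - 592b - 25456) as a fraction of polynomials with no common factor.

(-3b**2 - 6b + 240)/(4b**2 + 8b + 344)

Euclidean algorithm in ℚ[b]:
  3b**4 + 6b**3 - 18b**2 + 444b - 17760 = (-3/4)(-4b**4 - 8b**3 - 640b**2 - 592b - 25456) + (-498b**2 - 36852)
  -4b**4 - 8b**3 - 640b**2 - 592b - 25456 = ((2/249)b**2 + (4/249)b + 172/249)(-498b**2 - 36852) + (0)
Last nonzero remainder: -498b**2 - 36852. Dividing through by -498 gives the monic gcd b**2 + 74.
Cancel b**2 + 74 from numerator and denominator to get the reduced form.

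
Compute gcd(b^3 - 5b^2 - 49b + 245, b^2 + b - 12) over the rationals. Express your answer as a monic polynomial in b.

1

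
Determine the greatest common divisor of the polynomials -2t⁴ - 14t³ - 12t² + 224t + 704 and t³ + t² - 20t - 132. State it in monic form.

t² + 7t + 22

Apply the Euclidean algorithm:
  -2t⁴ - 14t³ - 12t² + 224t + 704 = (-2t - 12)(t³ + t² - 20t - 132) + (-40t² - 280t - 880)
  t³ + t² - 20t - 132 = (-(1/40)t + 3/20)(-40t² - 280t - 880) + (0)
Last nonzero remainder: -40t² - 280t - 880. Dividing through by -40 gives the monic gcd t² + 7t + 22.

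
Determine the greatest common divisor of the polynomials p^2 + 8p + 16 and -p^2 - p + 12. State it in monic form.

p + 4

Apply the Euclidean algorithm:
  p^2 + 8p + 16 = (-1)(-p^2 - p + 12) + (7p + 28)
  -p^2 - p + 12 = (-(1/7)p + 3/7)(7p + 28) + (0)
Last nonzero remainder: 7p + 28. Dividing through by 7 gives the monic gcd p + 4.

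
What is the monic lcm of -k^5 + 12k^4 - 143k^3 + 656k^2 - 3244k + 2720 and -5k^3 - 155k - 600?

Euclidean algorithm in ℚ[k]:
  -k^5 + 12k^4 - 143k^3 + 656k^2 - 3244k + 2720 = ((1/5)k^2 - (12/5)k + 112/5)(-5k^3 - 155k - 600) + (404k^2 - 1212k + 16160)
  -5k^3 - 155k - 600 = (-(5/404)k - 15/404)(404k^2 - 1212k + 16160) + (0)
Last nonzero remainder: 404k^2 - 1212k + 16160. Dividing through by 404 gives the monic gcd k^2 - 3k + 40.
Then lcm(f, g) = f·g / gcd(f, g); expanding and making the result monic gives the answer.

k^6 - 9k^5 + 107k^4 - 227k^3 + 1276k^2 + 7012k - 8160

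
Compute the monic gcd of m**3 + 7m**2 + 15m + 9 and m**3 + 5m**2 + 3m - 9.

m**2 + 6m + 9

By polynomial division,
  m**3 + 7m**2 + 15m + 9 = (m**3 + 5m**2 + 3m - 9) + (2m**2 + 12m + 18)
  m**3 + 5m**2 + 3m - 9 = ((1/2)m - 1/2)(2m**2 + 12m + 18) + (0)
Last nonzero remainder: 2m**2 + 12m + 18. Dividing through by 2 gives the monic gcd m**2 + 6m + 9.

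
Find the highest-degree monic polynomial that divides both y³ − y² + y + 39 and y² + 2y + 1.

By polynomial division,
  y³ − y² + y + 39 = (y − 3)(y² + 2y + 1) + (6y + 42)
  y² + 2y + 1 = ((1/6)y − 5/6)(6y + 42) + (36)
  6y + 42 = ((1/6)y + 7/6)(36) + (0)
The last nonzero remainder is the constant 36, so the polynomials are coprime and gcd = 1.

1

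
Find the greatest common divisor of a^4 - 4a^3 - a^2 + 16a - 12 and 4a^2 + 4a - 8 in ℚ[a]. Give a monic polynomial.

By polynomial division,
  a^4 - 4a^3 - a^2 + 16a - 12 = ((1/4)a^2 - (5/4)a + 3/2)(4a^2 + 4a - 8) + (0)
Last nonzero remainder: 4a^2 + 4a - 8. Dividing through by 4 gives the monic gcd a^2 + a - 2.

a^2 + a - 2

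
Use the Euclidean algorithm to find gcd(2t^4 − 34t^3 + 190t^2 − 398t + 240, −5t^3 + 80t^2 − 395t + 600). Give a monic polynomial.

Apply the Euclidean algorithm:
  2t^4 − 34t^3 + 190t^2 − 398t + 240 = (−(2/5)t + 2/5)(−5t^3 + 80t^2 − 395t + 600) + (0)
Last nonzero remainder: −5t^3 + 80t^2 − 395t + 600. Dividing through by −5 gives the monic gcd t^3 − 16t^2 + 79t − 120.

t^3 − 16t^2 + 79t − 120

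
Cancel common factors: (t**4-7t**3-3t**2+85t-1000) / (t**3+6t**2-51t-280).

Euclidean algorithm in ℚ[t]:
  t**4-7t**3-3t**2+85t-1000 = (t-13)(t**3+6t**2-51t-280) + (126t**2-298t-4640)
  t**3+6t**2-51t-280 = ((1/126)t+527/7938)(126t**2-298t-4640) + ((22264/3969)t+111320/3969)
  126t**2-298t-4640 = ((250047/11132)t-460404/2783)((22264/3969)t+111320/3969) + (0)
Last nonzero remainder: (22264/3969)t+111320/3969. Dividing through by 22264/3969 gives the monic gcd t+5.
Cancel t+5 from numerator and denominator to get the reduced form.

(t**3-12t**2+57t-200)/(t**2+t-56)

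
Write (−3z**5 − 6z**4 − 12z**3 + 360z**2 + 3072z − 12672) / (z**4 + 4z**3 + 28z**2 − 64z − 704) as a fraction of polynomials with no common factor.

(−3z**2 − 6z + 72)/(z + 4)

Euclidean algorithm in ℚ[z]:
  −3z**5 − 6z**4 − 12z**3 + 360z**2 + 3072z − 12672 = (−3z + 6)(z**4 + 4z**3 + 28z**2 − 64z − 704) + (48z**3 + 1344z − 8448)
  z**4 + 4z**3 + 28z**2 − 64z − 704 = ((1/48)z + 1/12)(48z**3 + 1344z − 8448) + (0)
Last nonzero remainder: 48z**3 + 1344z − 8448. Dividing through by 48 gives the monic gcd z**3 + 28z − 176.
Cancel z**3 + 28z − 176 from numerator and denominator to get the reduced form.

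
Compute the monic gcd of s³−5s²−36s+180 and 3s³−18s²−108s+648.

s²−36

Repeated division with remainder:
  s³−5s²−36s+180 = (1/3)(3s³−18s²−108s+648) + (s²−36)
  3s³−18s²−108s+648 = (3s−18)(s²−36) + (0)
The last nonzero remainder s²−36 is already monic.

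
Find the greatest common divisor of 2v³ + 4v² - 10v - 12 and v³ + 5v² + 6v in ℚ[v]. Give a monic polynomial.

v + 3

Repeated division with remainder:
  2v³ + 4v² - 10v - 12 = (2)(v³ + 5v² + 6v) + (-6v² - 22v - 12)
  v³ + 5v² + 6v = (-(1/6)v - 2/9)(-6v² - 22v - 12) + (-(8/9)v - 8/3)
  -6v² - 22v - 12 = ((27/4)v + 9/2)(-(8/9)v - 8/3) + (0)
Last nonzero remainder: -(8/9)v - 8/3. Dividing through by -8/9 gives the monic gcd v + 3.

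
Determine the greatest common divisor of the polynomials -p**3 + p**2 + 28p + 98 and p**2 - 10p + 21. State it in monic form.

Apply the Euclidean algorithm:
  -p**3 + p**2 + 28p + 98 = (-p - 9)(p**2 - 10p + 21) + (-41p + 287)
  p**2 - 10p + 21 = (-(1/41)p + 3/41)(-41p + 287) + (0)
Last nonzero remainder: -41p + 287. Dividing through by -41 gives the monic gcd p - 7.

p - 7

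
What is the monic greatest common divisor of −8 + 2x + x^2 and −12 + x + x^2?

4 + x

Apply the Euclidean algorithm:
  x^2 + 2x − 8 = (x^2 + x − 12) + (x + 4)
  x^2 + x − 12 = (x − 3)(x + 4) + (0)
The last nonzero remainder x + 4 is already monic.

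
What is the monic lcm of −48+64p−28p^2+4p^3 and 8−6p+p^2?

48−76p+44p^2−11p^3+p^4

By polynomial division,
  4p^3−28p^2+64p−48 = (4p−4)(p^2−6p+8) + (8p−16)
  p^2−6p+8 = ((1/8)p−1/2)(8p−16) + (0)
Last nonzero remainder: 8p−16. Dividing through by 8 gives the monic gcd p−2.
Then lcm(f, g) = f·g / gcd(f, g); expanding and making the result monic gives the answer.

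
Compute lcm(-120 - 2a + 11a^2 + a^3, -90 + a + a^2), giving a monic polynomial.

1080 - 102a - 101a^2 + 2a^3 + a^4

By polynomial division,
  a^3 + 11a^2 - 2a - 120 = (a + 10)(a^2 + a - 90) + (78a + 780)
  a^2 + a - 90 = ((1/78)a - 3/26)(78a + 780) + (0)
Last nonzero remainder: 78a + 780. Dividing through by 78 gives the monic gcd a + 10.
Then lcm(f, g) = f·g / gcd(f, g); expanding and making the result monic gives the answer.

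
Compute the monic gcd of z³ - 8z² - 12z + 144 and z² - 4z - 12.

z - 6

Apply the Euclidean algorithm:
  z³ - 8z² - 12z + 144 = (z - 4)(z² - 4z - 12) + (-16z + 96)
  z² - 4z - 12 = (-(1/16)z - 1/8)(-16z + 96) + (0)
Last nonzero remainder: -16z + 96. Dividing through by -16 gives the monic gcd z - 6.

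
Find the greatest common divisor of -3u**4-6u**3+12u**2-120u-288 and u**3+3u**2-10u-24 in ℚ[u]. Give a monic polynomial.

Euclidean algorithm in ℚ[u]:
  -3u**4-6u**3+12u**2-120u-288 = (-3u+3)(u**3+3u**2-10u-24) + (-27u**2-162u-216)
  u**3+3u**2-10u-24 = (-(1/27)u+1/9)(-27u**2-162u-216) + (0)
Last nonzero remainder: -27u**2-162u-216. Dividing through by -27 gives the monic gcd u**2+6u+8.

u**2+6u+8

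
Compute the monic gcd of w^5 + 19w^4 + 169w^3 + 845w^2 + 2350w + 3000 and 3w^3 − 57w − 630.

Repeated division with remainder:
  w^5 + 19w^4 + 169w^3 + 845w^2 + 2350w + 3000 = ((1/3)w^2 + (19/3)w + 188/3)(3w^3 − 57w − 630) + (1416w^2 + 9912w + 42480)
  3w^3 − 57w − 630 = ((1/472)w − 7/472)(1416w^2 + 9912w + 42480) + (0)
Last nonzero remainder: 1416w^2 + 9912w + 42480. Dividing through by 1416 gives the monic gcd w^2 + 7w + 30.

w^2 + 7w + 30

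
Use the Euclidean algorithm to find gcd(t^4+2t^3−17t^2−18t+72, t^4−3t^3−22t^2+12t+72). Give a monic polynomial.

Repeated division with remainder:
  t^4+2t^3−17t^2−18t+72 = (t^4−3t^3−22t^2+12t+72) + (5t^3+5t^2−30t)
  t^4−3t^3−22t^2+12t+72 = ((1/5)t−4/5)(5t^3+5t^2−30t) + (−12t^2−12t+72)
  5t^3+5t^2−30t = (−(5/12)t)(−12t^2−12t+72) + (0)
Last nonzero remainder: −12t^2−12t+72. Dividing through by −12 gives the monic gcd t^2+t−6.

t^2+t−6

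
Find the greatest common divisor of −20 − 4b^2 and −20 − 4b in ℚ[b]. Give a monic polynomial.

By polynomial division,
  −4b^2 − 20 = (b − 5)(−4b − 20) + (−120)
  −4b − 20 = ((1/30)b + 1/6)(−120) + (0)
The last nonzero remainder is the constant −120, so the polynomials are coprime and gcd = 1.

1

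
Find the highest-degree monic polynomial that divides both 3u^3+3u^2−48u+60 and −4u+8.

Apply the Euclidean algorithm:
  3u^3+3u^2−48u+60 = (−(3/4)u^2−(9/4)u+15/2)(−4u+8) + (0)
Last nonzero remainder: −4u+8. Dividing through by −4 gives the monic gcd u−2.

u−2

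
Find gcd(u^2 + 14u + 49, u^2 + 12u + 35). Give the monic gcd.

u + 7

Euclidean algorithm in ℚ[u]:
  u^2 + 14u + 49 = (u^2 + 12u + 35) + (2u + 14)
  u^2 + 12u + 35 = ((1/2)u + 5/2)(2u + 14) + (0)
Last nonzero remainder: 2u + 14. Dividing through by 2 gives the monic gcd u + 7.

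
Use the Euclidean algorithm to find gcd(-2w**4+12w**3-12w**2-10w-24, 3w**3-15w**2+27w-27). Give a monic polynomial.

w-3

Repeated division with remainder:
  -2w**4+12w**3-12w**2-10w-24 = (-(2/3)w+2/3)(3w**3-15w**2+27w-27) + (16w**2-46w-6)
  3w**3-15w**2+27w-27 = ((3/16)w-51/128)(16w**2-46w-6) + ((627/64)w-1881/64)
  16w**2-46w-6 = ((1024/627)w+128/627)((627/64)w-1881/64) + (0)
Last nonzero remainder: (627/64)w-1881/64. Dividing through by 627/64 gives the monic gcd w-3.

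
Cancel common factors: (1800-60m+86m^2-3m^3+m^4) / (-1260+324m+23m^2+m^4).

Euclidean algorithm in ℚ[m]:
  m^4-3m^3+86m^2-60m+1800 = (m^4+23m^2+324m-1260) + (-3m^3+63m^2-384m+3060)
  m^4+23m^2+324m-1260 = (-(1/3)m-7)(-3m^3+63m^2-384m+3060) + (336m^2-1344m+20160)
  -3m^3+63m^2-384m+3060 = (-(1/112)m+17/112)(336m^2-1344m+20160) + (0)
Last nonzero remainder: 336m^2-1344m+20160. Dividing through by 336 gives the monic gcd m^2-4m+60.
Cancel m^2-4m+60 from numerator and denominator to get the reduced form.

(30+m+m^2)/(-21+4m+m^2)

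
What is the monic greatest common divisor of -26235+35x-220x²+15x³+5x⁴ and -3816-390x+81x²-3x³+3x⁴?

53+x+x²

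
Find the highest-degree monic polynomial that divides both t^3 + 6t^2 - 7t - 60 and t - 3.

Euclidean algorithm in ℚ[t]:
  t^3 + 6t^2 - 7t - 60 = (t^2 + 9t + 20)(t - 3) + (0)
The last nonzero remainder t - 3 is already monic.

t - 3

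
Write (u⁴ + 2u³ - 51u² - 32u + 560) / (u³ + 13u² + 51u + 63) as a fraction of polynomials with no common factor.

(u³ - 5u² - 16u + 80)/(u² + 6u + 9)

By polynomial division,
  u⁴ + 2u³ - 51u² - 32u + 560 = (u - 11)(u³ + 13u² + 51u + 63) + (41u² + 466u + 1253)
  u³ + 13u² + 51u + 63 = ((1/41)u + 67/1681)(41u² + 466u + 1253) + ((3136/1681)u + 21952/1681)
  41u² + 466u + 1253 = ((68921/3136)u + 300899/3136)((3136/1681)u + 21952/1681) + (0)
Last nonzero remainder: (3136/1681)u + 21952/1681. Dividing through by 3136/1681 gives the monic gcd u + 7.
Cancel u + 7 from numerator and denominator to get the reduced form.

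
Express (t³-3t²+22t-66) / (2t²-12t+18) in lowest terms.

Apply the Euclidean algorithm:
  t³-3t²+22t-66 = ((1/2)t+3/2)(2t²-12t+18) + (31t-93)
  2t²-12t+18 = ((2/31)t-6/31)(31t-93) + (0)
Last nonzero remainder: 31t-93. Dividing through by 31 gives the monic gcd t-3.
Cancel t-3 from numerator and denominator to get the reduced form.

(t²+22)/(2t-6)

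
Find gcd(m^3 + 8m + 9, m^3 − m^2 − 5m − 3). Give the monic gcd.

m + 1

Repeated division with remainder:
  m^3 + 8m + 9 = (m^3 − m^2 − 5m − 3) + (m^2 + 13m + 12)
  m^3 − m^2 − 5m − 3 = (m − 14)(m^2 + 13m + 12) + (165m + 165)
  m^2 + 13m + 12 = ((1/165)m + 4/55)(165m + 165) + (0)
Last nonzero remainder: 165m + 165. Dividing through by 165 gives the monic gcd m + 1.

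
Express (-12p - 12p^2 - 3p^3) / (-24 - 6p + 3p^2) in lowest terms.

(-2p - p^2)/(-4 + p)

Repeated division with remainder:
  -3p^3 - 12p^2 - 12p = (-p - 6)(3p^2 - 6p - 24) + (-72p - 144)
  3p^2 - 6p - 24 = (-(1/24)p + 1/6)(-72p - 144) + (0)
Last nonzero remainder: -72p - 144. Dividing through by -72 gives the monic gcd p + 2.
Cancel p + 2 from numerator and denominator to get the reduced form.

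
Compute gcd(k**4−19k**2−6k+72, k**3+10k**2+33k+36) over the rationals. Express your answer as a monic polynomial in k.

k**2+6k+9

Euclidean algorithm in ℚ[k]:
  k**4−19k**2−6k+72 = (k−10)(k**3+10k**2+33k+36) + (48k**2+288k+432)
  k**3+10k**2+33k+36 = ((1/48)k+1/12)(48k**2+288k+432) + (0)
Last nonzero remainder: 48k**2+288k+432. Dividing through by 48 gives the monic gcd k**2+6k+9.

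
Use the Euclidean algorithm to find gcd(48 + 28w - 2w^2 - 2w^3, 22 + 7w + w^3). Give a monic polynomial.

2 + w

Euclidean algorithm in ℚ[w]:
  -2w^3 - 2w^2 + 28w + 48 = (-2)(w^3 + 7w + 22) + (-2w^2 + 42w + 92)
  w^3 + 7w + 22 = (-(1/2)w - 21/2)(-2w^2 + 42w + 92) + (494w + 988)
  -2w^2 + 42w + 92 = (-(1/247)w + 23/247)(494w + 988) + (0)
Last nonzero remainder: 494w + 988. Dividing through by 494 gives the monic gcd w + 2.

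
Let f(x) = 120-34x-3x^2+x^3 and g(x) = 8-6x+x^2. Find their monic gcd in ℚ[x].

-4+x

Repeated division with remainder:
  x^3-3x^2-34x+120 = (x+3)(x^2-6x+8) + (-24x+96)
  x^2-6x+8 = (-(1/24)x+1/12)(-24x+96) + (0)
Last nonzero remainder: -24x+96. Dividing through by -24 gives the monic gcd x-4.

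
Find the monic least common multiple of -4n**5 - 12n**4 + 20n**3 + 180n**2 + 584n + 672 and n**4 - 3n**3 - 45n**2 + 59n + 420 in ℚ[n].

n**7 + n**6 - 46n**5 - 140n**4 + 119n**3 + 1699n**2 + 5446n + 5880

Repeated division with remainder:
  -4n**5 - 12n**4 + 20n**3 + 180n**2 + 584n + 672 = (-4n - 24)(n**4 - 3n**3 - 45n**2 + 59n + 420) + (-232n**3 - 664n**2 + 3680n + 10752)
  n**4 - 3n**3 - 45n**2 + 59n + 420 = (-(1/232)n + 85/3364)(-232n**3 - 664n**2 + 3680n + 10752) + (-(10395/841)n**2 + (10395/841)n + 124740/841)
  -232n**3 - 664n**2 + 3680n + 10752 = ((195112/10395)n + 107648/1485)(-(10395/841)n**2 + (10395/841)n + 124740/841) + (0)
Last nonzero remainder: -(10395/841)n**2 + (10395/841)n + 124740/841. Dividing through by -10395/841 gives the monic gcd n**2 - n - 12.
Then lcm(f, g) = f·g / gcd(f, g); expanding and making the result monic gives the answer.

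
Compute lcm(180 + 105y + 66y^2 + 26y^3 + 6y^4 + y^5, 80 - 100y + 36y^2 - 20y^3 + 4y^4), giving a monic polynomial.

720 - 480y - 81y^2 - 121y^3 - 40y^4 + y^6 + y^7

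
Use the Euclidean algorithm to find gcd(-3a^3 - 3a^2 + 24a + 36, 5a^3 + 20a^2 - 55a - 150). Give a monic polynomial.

By polynomial division,
  -3a^3 - 3a^2 + 24a + 36 = (-3/5)(5a^3 + 20a^2 - 55a - 150) + (9a^2 - 9a - 54)
  5a^3 + 20a^2 - 55a - 150 = ((5/9)a + 25/9)(9a^2 - 9a - 54) + (0)
Last nonzero remainder: 9a^2 - 9a - 54. Dividing through by 9 gives the monic gcd a^2 - a - 6.

a^2 - a - 6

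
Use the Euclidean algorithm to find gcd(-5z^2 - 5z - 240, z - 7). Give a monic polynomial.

1

By polynomial division,
  -5z^2 - 5z - 240 = (-5z - 40)(z - 7) + (-520)
  z - 7 = (-(1/520)z + 7/520)(-520) + (0)
The last nonzero remainder is the constant -520, so the polynomials are coprime and gcd = 1.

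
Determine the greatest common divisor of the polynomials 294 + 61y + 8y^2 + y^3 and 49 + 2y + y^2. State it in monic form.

49 + 2y + y^2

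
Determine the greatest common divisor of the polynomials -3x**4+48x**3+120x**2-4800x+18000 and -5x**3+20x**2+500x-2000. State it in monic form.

By polynomial division,
  -3x**4+48x**3+120x**2-4800x+18000 = ((3/5)x-36/5)(-5x**3+20x**2+500x-2000) + (-36x**2+3600)
  -5x**3+20x**2+500x-2000 = ((5/36)x-5/9)(-36x**2+3600) + (0)
Last nonzero remainder: -36x**2+3600. Dividing through by -36 gives the monic gcd x**2-100.

x**2-100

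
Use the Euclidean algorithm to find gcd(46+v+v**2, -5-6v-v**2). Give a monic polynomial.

1

Apply the Euclidean algorithm:
  v**2+v+46 = (-1)(-v**2-6v-5) + (-5v+41)
  -v**2-6v-5 = ((1/5)v+71/25)(-5v+41) + (-3036/25)
  -5v+41 = ((125/3036)v-1025/3036)(-3036/25) + (0)
The last nonzero remainder is the constant -3036/25, so the polynomials are coprime and gcd = 1.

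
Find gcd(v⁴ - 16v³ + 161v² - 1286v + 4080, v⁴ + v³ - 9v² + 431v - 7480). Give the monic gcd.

v³ - 10v² + 101v - 680

Euclidean algorithm in ℚ[v]:
  v⁴ - 16v³ + 161v² - 1286v + 4080 = (v⁴ + v³ - 9v² + 431v - 7480) + (-17v³ + 170v² - 1717v + 11560)
  v⁴ + v³ - 9v² + 431v - 7480 = (-(1/17)v - 11/17)(-17v³ + 170v² - 1717v + 11560) + (0)
Last nonzero remainder: -17v³ + 170v² - 1717v + 11560. Dividing through by -17 gives the monic gcd v³ - 10v² + 101v - 680.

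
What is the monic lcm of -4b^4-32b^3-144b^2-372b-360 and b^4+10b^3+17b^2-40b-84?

b^6+13b^5+62b^4+161b^3+51b^2-852b-1260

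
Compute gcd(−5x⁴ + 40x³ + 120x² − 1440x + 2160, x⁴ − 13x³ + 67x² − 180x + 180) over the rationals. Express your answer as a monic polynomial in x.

By polynomial division,
  −5x⁴ + 40x³ + 120x² − 1440x + 2160 = (−5)(x⁴ − 13x³ + 67x² − 180x + 180) + (−25x³ + 455x² − 2340x + 3060)
  x⁴ − 13x³ + 67x² − 180x + 180 = (−(1/25)x − 26/125)(−25x³ + 455x² − 2340x + 3060) + ((1701/25)x² − (13608/25)x + 20412/25)
  −25x³ + 455x² − 2340x + 3060 = (−(625/1701)x + 2125/567)((1701/25)x² − (13608/25)x + 20412/25) + (0)
Last nonzero remainder: (1701/25)x² − (13608/25)x + 20412/25. Dividing through by 1701/25 gives the monic gcd x² − 8x + 12.

x² − 8x + 12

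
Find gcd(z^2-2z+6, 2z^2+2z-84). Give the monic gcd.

Repeated division with remainder:
  z^2-2z+6 = (1/2)(2z^2+2z-84) + (-3z+48)
  2z^2+2z-84 = (-(2/3)z-34/3)(-3z+48) + (460)
  -3z+48 = (-(3/460)z+12/115)(460) + (0)
The last nonzero remainder is the constant 460, so the polynomials are coprime and gcd = 1.

1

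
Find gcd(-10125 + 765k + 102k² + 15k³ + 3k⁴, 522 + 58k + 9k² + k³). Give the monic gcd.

Apply the Euclidean algorithm:
  3k⁴ + 15k³ + 102k² + 765k - 10125 = (3k - 12)(k³ + 9k² + 58k + 522) + (36k² - 105k - 3861)
  k³ + 9k² + 58k + 522 = ((1/36)k + 143/432)(36k² - 105k - 3861) + ((28801/144)k + 28801/16)
  36k² - 105k - 3861 = ((5184/28801)k - 61776/28801)((28801/144)k + 28801/16) + (0)
Last nonzero remainder: (28801/144)k + 28801/16. Dividing through by 28801/144 gives the monic gcd k + 9.

9 + k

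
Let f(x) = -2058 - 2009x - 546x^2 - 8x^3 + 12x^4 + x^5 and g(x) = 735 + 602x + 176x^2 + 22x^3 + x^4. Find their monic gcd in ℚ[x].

147 + 91x + 17x^2 + x^3

Apply the Euclidean algorithm:
  x^5 + 12x^4 - 8x^3 - 546x^2 - 2009x - 2058 = (x - 10)(x^4 + 22x^3 + 176x^2 + 602x + 735) + (36x^3 + 612x^2 + 3276x + 5292)
  x^4 + 22x^3 + 176x^2 + 602x + 735 = ((1/36)x + 5/36)(36x^3 + 612x^2 + 3276x + 5292) + (0)
Last nonzero remainder: 36x^3 + 612x^2 + 3276x + 5292. Dividing through by 36 gives the monic gcd x^3 + 17x^2 + 91x + 147.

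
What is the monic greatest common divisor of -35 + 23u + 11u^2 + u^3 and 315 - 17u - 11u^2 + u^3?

By polynomial division,
  u^3 + 11u^2 + 23u - 35 = (u^3 - 11u^2 - 17u + 315) + (22u^2 + 40u - 350)
  u^3 - 11u^2 - 17u + 315 = ((1/22)u - 141/242)(22u^2 + 40u - 350) + ((2688/121)u + 13440/121)
  22u^2 + 40u - 350 = ((1331/1344)u - 605/192)((2688/121)u + 13440/121) + (0)
Last nonzero remainder: (2688/121)u + 13440/121. Dividing through by 2688/121 gives the monic gcd u + 5.

5 + u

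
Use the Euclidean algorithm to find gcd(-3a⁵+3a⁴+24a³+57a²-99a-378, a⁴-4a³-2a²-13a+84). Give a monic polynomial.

a³-2a-21

Apply the Euclidean algorithm:
  -3a⁵+3a⁴+24a³+57a²-99a-378 = (-3a-9)(a⁴-4a³-2a²-13a+84) + (-18a³+36a+378)
  a⁴-4a³-2a²-13a+84 = (-(1/18)a+2/9)(-18a³+36a+378) + (0)
Last nonzero remainder: -18a³+36a+378. Dividing through by -18 gives the monic gcd a³-2a-21.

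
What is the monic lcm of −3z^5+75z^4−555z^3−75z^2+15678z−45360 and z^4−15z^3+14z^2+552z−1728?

Repeated division with remainder:
  −3z^5+75z^4−555z^3−75z^2+15678z−45360 = (−3z+30)(z^4−15z^3+14z^2+552z−1728) + (−63z^3+1161z^2−6066z+6480)
  z^4−15z^3+14z^2+552z−1728 = (−(1/63)z−8/147)(−63z^3+1161z^2−6066z+6480) + (−(936/49)z^2+(15912/49)z−67392/49)
  −63z^3+1161z^2−6066z+6480 = ((343/104)z−245/52)(−(936/49)z^2+(15912/49)z−67392/49) + (0)
Last nonzero remainder: −(936/49)z^2+(15912/49)z−67392/49. Dividing through by −936/49 gives the monic gcd z^2−17z+72.
Then lcm(f, g) = f·g / gcd(f, g); expanding and making the result monic gives the answer.

z^7−23z^6+111z^5+995z^4−9616z^3+4068z^2+155664z−362880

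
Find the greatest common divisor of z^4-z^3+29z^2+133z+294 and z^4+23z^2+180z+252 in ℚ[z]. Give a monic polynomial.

By polynomial division,
  z^4-z^3+29z^2+133z+294 = (z^4+23z^2+180z+252) + (-z^3+6z^2-47z+42)
  z^4+23z^2+180z+252 = (-z-6)(-z^3+6z^2-47z+42) + (12z^2-60z+504)
  -z^3+6z^2-47z+42 = (-(1/12)z+1/12)(12z^2-60z+504) + (0)
Last nonzero remainder: 12z^2-60z+504. Dividing through by 12 gives the monic gcd z^2-5z+42.

z^2-5z+42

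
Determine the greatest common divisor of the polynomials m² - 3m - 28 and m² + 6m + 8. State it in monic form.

m + 4

Euclidean algorithm in ℚ[m]:
  m² - 3m - 28 = (m² + 6m + 8) + (-9m - 36)
  m² + 6m + 8 = (-(1/9)m - 2/9)(-9m - 36) + (0)
Last nonzero remainder: -9m - 36. Dividing through by -9 gives the monic gcd m + 4.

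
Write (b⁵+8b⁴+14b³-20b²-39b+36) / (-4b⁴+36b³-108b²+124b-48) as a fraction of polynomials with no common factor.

Apply the Euclidean algorithm:
  b⁵+8b⁴+14b³-20b²-39b+36 = (-(1/4)b-17/4)(-4b⁴+36b³-108b²+124b-48) + (140b³-448b²+476b-168)
  -4b⁴+36b³-108b²+124b-48 = (-(1/35)b+29/175)(140b³-448b²+476b-168) + (-(504/25)b²+(1008/25)b-504/25)
  140b³-448b²+476b-168 = (-(125/18)b+25/3)(-(504/25)b²+(1008/25)b-504/25) + (0)
Last nonzero remainder: -(504/25)b²+(1008/25)b-504/25. Dividing through by -504/25 gives the monic gcd b²-2b+1.
Cancel b²-2b+1 from numerator and denominator to get the reduced form.

(-b³-10b²-33b-36)/(4b²-28b+48)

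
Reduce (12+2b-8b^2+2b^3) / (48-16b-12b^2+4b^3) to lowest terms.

Euclidean algorithm in ℚ[b]:
  2b^3-8b^2+2b+12 = (1/2)(4b^3-12b^2-16b+48) + (-2b^2+10b-12)
  4b^3-12b^2-16b+48 = (-2b-4)(-2b^2+10b-12) + (0)
Last nonzero remainder: -2b^2+10b-12. Dividing through by -2 gives the monic gcd b^2-5b+6.
Cancel b^2-5b+6 from numerator and denominator to get the reduced form.

(1+b)/(4+2b)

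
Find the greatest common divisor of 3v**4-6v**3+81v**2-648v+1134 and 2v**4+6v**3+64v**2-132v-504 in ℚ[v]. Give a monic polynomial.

Euclidean algorithm in ℚ[v]:
  3v**4-6v**3+81v**2-648v+1134 = (3/2)(2v**4+6v**3+64v**2-132v-504) + (-15v**3-15v**2-450v+1890)
  2v**4+6v**3+64v**2-132v-504 = (-(2/15)v-4/15)(-15v**3-15v**2-450v+1890) + (0)
Last nonzero remainder: -15v**3-15v**2-450v+1890. Dividing through by -15 gives the monic gcd v**3+v**2+30v-126.

v**3+v**2+30v-126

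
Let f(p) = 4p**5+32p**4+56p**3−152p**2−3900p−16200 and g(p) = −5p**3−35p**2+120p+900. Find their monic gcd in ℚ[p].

p**2+p−30

Apply the Euclidean algorithm:
  4p**5+32p**4+56p**3−152p**2−3900p−16200 = (−(4/5)p**2−(4/5)p−124/5)(−5p**3−35p**2+120p+900) + (−204p**2−204p+6120)
  −5p**3−35p**2+120p+900 = ((5/204)p+5/34)(−204p**2−204p+6120) + (0)
Last nonzero remainder: −204p**2−204p+6120. Dividing through by −204 gives the monic gcd p**2+p−30.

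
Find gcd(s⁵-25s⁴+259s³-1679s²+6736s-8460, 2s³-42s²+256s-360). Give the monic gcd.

Euclidean algorithm in ℚ[s]:
  s⁵-25s⁴+259s³-1679s²+6736s-8460 = ((1/2)s²-2s+47/2)(2s³-42s²+256s-360) + (0)
Last nonzero remainder: 2s³-42s²+256s-360. Dividing through by 2 gives the monic gcd s³-21s²+128s-180.

s³-21s²+128s-180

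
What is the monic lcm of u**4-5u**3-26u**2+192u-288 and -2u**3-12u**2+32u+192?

u**5-u**4-46u**3+88u**2+480u-1152

Euclidean algorithm in ℚ[u]:
  u**4-5u**3-26u**2+192u-288 = (-(1/2)u+11/2)(-2u**3-12u**2+32u+192) + (56u**2+112u-1344)
  -2u**3-12u**2+32u+192 = (-(1/28)u-1/7)(56u**2+112u-1344) + (0)
Last nonzero remainder: 56u**2+112u-1344. Dividing through by 56 gives the monic gcd u**2+2u-24.
Then lcm(f, g) = f·g / gcd(f, g); expanding and making the result monic gives the answer.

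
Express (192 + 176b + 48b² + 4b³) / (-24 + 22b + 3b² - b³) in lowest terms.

(-48 - 32b - 4b²)/(6 - 7b + b²)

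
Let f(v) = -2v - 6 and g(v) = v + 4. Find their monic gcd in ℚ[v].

1

By polynomial division,
  -2v - 6 = (-2)(v + 4) + (2)
  v + 4 = ((1/2)v + 2)(2) + (0)
The last nonzero remainder is the constant 2, so the polynomials are coprime and gcd = 1.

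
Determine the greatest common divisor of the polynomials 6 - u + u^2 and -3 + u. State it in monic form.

1

Repeated division with remainder:
  u^2 - u + 6 = (u + 2)(u - 3) + (12)
  u - 3 = ((1/12)u - 1/4)(12) + (0)
The last nonzero remainder is the constant 12, so the polynomials are coprime and gcd = 1.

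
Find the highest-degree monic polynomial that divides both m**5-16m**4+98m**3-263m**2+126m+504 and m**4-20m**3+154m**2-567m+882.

Apply the Euclidean algorithm:
  m**5-16m**4+98m**3-263m**2+126m+504 = (m+4)(m**4-20m**3+154m**2-567m+882) + (24m**3-312m**2+1512m-3024)
  m**4-20m**3+154m**2-567m+882 = ((1/24)m-7/24)(24m**3-312m**2+1512m-3024) + (0)
Last nonzero remainder: 24m**3-312m**2+1512m-3024. Dividing through by 24 gives the monic gcd m**3-13m**2+63m-126.

m**3-13m**2+63m-126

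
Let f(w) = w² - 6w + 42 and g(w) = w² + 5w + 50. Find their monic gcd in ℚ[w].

1

Apply the Euclidean algorithm:
  w² - 6w + 42 = (w² + 5w + 50) + (-11w - 8)
  w² + 5w + 50 = (-(1/11)w - 47/121)(-11w - 8) + (5674/121)
  -11w - 8 = (-(1331/5674)w - 484/2837)(5674/121) + (0)
The last nonzero remainder is the constant 5674/121, so the polynomials are coprime and gcd = 1.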